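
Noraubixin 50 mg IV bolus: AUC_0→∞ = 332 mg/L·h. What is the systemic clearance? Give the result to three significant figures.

CL = Dose_iv / AUC_0→∞
   = 50 / 332 = 0.150602 L/h

CL = 0.151 L/h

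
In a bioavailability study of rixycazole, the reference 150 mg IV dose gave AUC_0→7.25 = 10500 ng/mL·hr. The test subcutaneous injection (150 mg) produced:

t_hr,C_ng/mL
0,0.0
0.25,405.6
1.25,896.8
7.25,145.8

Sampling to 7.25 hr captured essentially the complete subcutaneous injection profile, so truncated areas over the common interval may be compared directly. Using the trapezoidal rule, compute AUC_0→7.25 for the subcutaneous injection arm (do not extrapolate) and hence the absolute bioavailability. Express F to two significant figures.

F = 0.36

Trapezoidal AUC_0→7.25 (subcutaneous injection):
  [0→0.25]: (0.0+405.6)/2 × 0.25 = 50.7
  [0.25→1.25]: (405.6+896.8)/2 × 1 = 651.2
  [1.25→7.25]: (896.8+145.8)/2 × 6 = 3127.8
  Sum = 3829.7 ng/mL·hr
F = (AUC_ev/D_ev)/(AUC_iv/D_iv) = (3829.7/150)/(10500/150) = 25.5313/70 = 0.3647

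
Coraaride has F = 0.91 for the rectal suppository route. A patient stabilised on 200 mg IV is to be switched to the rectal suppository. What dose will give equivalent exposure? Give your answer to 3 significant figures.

For equal systemic exposure: F × D_ev = D_iv
D_ev = D_iv / F = 200 / 0.91 = 219.78 mg

D_rectal = 220 mg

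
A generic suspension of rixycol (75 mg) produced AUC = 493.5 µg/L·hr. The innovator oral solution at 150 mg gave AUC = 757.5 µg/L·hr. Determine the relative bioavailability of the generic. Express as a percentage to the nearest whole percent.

F_rel = (AUC_test/D_test) / (AUC_ref/D_ref)
      = (493.5/75) / (757.5/150)
      = 6.58 / 5.05 = 1.3030 = 130.30%

F_rel = 130%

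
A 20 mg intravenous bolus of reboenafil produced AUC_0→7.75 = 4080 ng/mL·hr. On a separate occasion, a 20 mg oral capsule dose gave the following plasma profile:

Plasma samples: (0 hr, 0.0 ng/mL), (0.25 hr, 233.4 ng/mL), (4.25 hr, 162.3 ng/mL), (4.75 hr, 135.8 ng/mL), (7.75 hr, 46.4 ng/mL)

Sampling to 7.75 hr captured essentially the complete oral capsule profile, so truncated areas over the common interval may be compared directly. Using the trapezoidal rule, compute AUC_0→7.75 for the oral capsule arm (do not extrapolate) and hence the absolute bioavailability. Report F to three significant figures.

Trapezoidal AUC_0→7.75 (oral capsule):
  [0→0.25]: (0.0+233.4)/2 × 0.25 = 29.175
  [0.25→4.25]: (233.4+162.3)/2 × 4 = 791.4
  [4.25→4.75]: (162.3+135.8)/2 × 0.5 = 74.525
  [4.75→7.75]: (135.8+46.4)/2 × 3 = 273.3
  Sum = 1168.4 ng/mL·hr
F = (AUC_ev/D_ev)/(AUC_iv/D_iv) = (1168.4/20)/(4080/20) = 58.42/204 = 0.2864

F = 0.286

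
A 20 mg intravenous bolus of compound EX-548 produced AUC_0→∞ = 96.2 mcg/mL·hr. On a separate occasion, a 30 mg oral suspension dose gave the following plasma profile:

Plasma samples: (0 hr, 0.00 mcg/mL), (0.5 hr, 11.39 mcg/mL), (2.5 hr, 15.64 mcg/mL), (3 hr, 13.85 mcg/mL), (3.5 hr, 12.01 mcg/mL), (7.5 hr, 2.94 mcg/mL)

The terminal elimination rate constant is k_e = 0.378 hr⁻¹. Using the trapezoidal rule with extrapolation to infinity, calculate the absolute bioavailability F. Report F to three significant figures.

F = 0.564

Trapezoidal AUC_0→7.5 (oral suspension):
  [0→0.5]: (0.00+11.39)/2 × 0.5 = 2.8475
  [0.5→2.5]: (11.39+15.64)/2 × 2 = 27.03
  [2.5→3]: (15.64+13.85)/2 × 0.5 = 7.3725
  [3→3.5]: (13.85+12.01)/2 × 0.5 = 6.465
  [3.5→7.5]: (12.01+2.94)/2 × 4 = 29.9
  Sum = 73.615 mcg/mL·hr
Tail: C_last/k_e = 2.94/0.378 = 7.778
AUC_0→∞ (oral suspension) = 73.615 + 7.778 = 81.393 mcg/mL·hr
F = (AUC_ev/D_ev)/(AUC_iv/D_iv) = (81.393/30)/(96.2/20) = 2.7131/4.81 = 0.5641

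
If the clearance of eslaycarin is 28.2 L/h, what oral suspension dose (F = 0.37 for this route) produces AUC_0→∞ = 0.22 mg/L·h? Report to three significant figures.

Dose = CL × AUC_0→∞ / F
     = 28.2 × 0.22 / 0.37 = 16.7676 mg

Dose = 16.8 mg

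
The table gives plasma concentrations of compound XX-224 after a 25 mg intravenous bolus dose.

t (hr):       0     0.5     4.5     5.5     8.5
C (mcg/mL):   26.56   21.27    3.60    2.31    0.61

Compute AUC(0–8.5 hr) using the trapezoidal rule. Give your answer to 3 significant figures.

Trapezoidal AUC_0→8.5:
  [0→0.5]: (26.56+21.27)/2 × 0.5 = 11.9575
  [0.5→4.5]: (21.27+3.60)/2 × 4 = 49.74
  [4.5→5.5]: (3.60+2.31)/2 × 1 = 2.955
  [5.5→8.5]: (2.31+0.61)/2 × 3 = 4.38
  Sum = 69.0325 mcg/mL·hr

AUC = 69.0 mcg/mL·hr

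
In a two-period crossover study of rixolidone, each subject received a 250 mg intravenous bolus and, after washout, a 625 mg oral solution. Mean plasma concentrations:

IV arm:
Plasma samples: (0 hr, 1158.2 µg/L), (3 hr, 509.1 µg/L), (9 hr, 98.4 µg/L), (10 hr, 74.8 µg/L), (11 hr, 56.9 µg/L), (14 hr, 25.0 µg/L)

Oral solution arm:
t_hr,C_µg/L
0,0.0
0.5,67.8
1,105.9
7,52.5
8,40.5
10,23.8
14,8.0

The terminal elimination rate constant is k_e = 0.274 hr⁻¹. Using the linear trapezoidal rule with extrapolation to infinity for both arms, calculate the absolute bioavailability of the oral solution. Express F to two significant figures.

F = 0.063

Trapezoidal AUC_0→14 (IV):
  [0→3]: (1158.2+509.1)/2 × 3 = 2500.95
  [3→9]: (509.1+98.4)/2 × 6 = 1822.5
  [9→10]: (98.4+74.8)/2 × 1 = 86.6
  [10→11]: (74.8+56.9)/2 × 1 = 65.85
  [11→14]: (56.9+25.0)/2 × 3 = 122.85
  Sum = 4598.75 µg/L·hr
IV tail: 25.0/0.274 = 91.241; AUC_iv,0→∞ = 4598.75 + 91.241 = 4689.991 µg/L·hr
Trapezoidal AUC_0→14 (oral solution):
  [0→0.5]: (0.0+67.8)/2 × 0.5 = 16.95
  [0.5→1]: (67.8+105.9)/2 × 0.5 = 43.425
  [1→7]: (105.9+52.5)/2 × 6 = 475.2
  [7→8]: (52.5+40.5)/2 × 1 = 46.5
  [8→10]: (40.5+23.8)/2 × 2 = 64.3
  [10→14]: (23.8+8.0)/2 × 4 = 63.6
  Sum = 709.975 µg/L·hr
oral solution tail: 8.0/0.274 = 29.197; AUC_ev,0→∞ = 709.975 + 29.197 = 739.172 µg/L·hr
F = (AUC_ev/D_ev)/(AUC_iv/D_iv) = (739.172/625)/(4689.991/250) = 1.1826752/18.759964 = 0.0630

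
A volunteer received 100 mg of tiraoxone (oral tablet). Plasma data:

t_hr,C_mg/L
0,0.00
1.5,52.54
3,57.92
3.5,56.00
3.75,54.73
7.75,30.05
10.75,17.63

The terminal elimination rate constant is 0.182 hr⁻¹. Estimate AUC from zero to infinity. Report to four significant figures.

AUC = 502.5 mg/L·hr

Trapezoidal AUC_0→10.75:
  [0→1.5]: (0.00+52.54)/2 × 1.5 = 39.405
  [1.5→3]: (52.54+57.92)/2 × 1.5 = 82.845
  [3→3.5]: (57.92+56.00)/2 × 0.5 = 28.48
  [3.5→3.75]: (56.00+54.73)/2 × 0.25 = 13.84125
  [3.75→7.75]: (54.73+30.05)/2 × 4 = 169.56
  [7.75→10.75]: (30.05+17.63)/2 × 3 = 71.52
  Sum = 405.65125 mg/L·hr
Extrapolated tail: C_last / k_e = 17.63 / 0.182 = 96.868
AUC_0→∞ = 405.65125 + 96.868 = 502.51925 mg/L·hr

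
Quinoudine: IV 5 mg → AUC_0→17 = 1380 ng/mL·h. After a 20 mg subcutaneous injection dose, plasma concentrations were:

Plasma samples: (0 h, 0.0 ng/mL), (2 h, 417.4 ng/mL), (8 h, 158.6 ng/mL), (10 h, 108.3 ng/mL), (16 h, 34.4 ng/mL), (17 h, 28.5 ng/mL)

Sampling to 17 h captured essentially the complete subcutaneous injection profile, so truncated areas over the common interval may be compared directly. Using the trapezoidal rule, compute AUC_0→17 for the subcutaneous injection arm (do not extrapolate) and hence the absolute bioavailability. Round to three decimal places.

F = 0.520

Trapezoidal AUC_0→17 (subcutaneous injection):
  [0→2]: (0.0+417.4)/2 × 2 = 417.4
  [2→8]: (417.4+158.6)/2 × 6 = 1728.0
  [8→10]: (158.6+108.3)/2 × 2 = 266.9
  [10→16]: (108.3+34.4)/2 × 6 = 428.1
  [16→17]: (34.4+28.5)/2 × 1 = 31.45
  Sum = 2871.85 ng/mL·h
F = (AUC_ev/D_ev)/(AUC_iv/D_iv) = (2871.85/20)/(1380/5) = 143.5925/276 = 0.5203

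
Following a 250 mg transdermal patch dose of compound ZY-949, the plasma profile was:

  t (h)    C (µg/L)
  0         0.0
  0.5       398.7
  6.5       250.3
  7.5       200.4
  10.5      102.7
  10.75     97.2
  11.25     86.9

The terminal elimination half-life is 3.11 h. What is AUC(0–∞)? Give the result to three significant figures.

Trapezoidal AUC_0→11.25:
  [0→0.5]: (0.0+398.7)/2 × 0.5 = 99.675
  [0.5→6.5]: (398.7+250.3)/2 × 6 = 1947.0
  [6.5→7.5]: (250.3+200.4)/2 × 1 = 225.35
  [7.5→10.5]: (200.4+102.7)/2 × 3 = 454.65
  [10.5→10.75]: (102.7+97.2)/2 × 0.25 = 24.9875
  [10.75→11.25]: (97.2+86.9)/2 × 0.5 = 46.025
  Sum = 2797.6875 µg/L·h
k_e = ln2 / t½ = 0.693147 / 3.11 = 0.2229 h^-1
Extrapolated tail: C_last / k_e = 86.9 / 0.2229 = 389.861
AUC_0→∞ = 2797.6875 + 389.861 = 3187.5485 µg/L·h

AUC = 3190 µg/L·h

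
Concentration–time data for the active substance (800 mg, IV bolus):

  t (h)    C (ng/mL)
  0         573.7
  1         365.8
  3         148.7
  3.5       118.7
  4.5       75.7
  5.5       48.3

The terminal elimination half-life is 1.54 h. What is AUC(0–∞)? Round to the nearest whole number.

AUC = 1318 ng/mL·h

Trapezoidal AUC_0→5.5:
  [0→1]: (573.7+365.8)/2 × 1 = 469.75
  [1→3]: (365.8+148.7)/2 × 2 = 514.5
  [3→3.5]: (148.7+118.7)/2 × 0.5 = 66.85
  [3.5→4.5]: (118.7+75.7)/2 × 1 = 97.2
  [4.5→5.5]: (75.7+48.3)/2 × 1 = 62.0
  Sum = 1210.3 ng/mL·h
k_e = ln2 / t½ = 0.693147 / 1.54 = 0.4501 h^-1
Extrapolated tail: C_last / k_e = 48.3 / 0.4501 = 107.309
AUC_0→∞ = 1210.3 + 107.309 = 1317.609 ng/mL·h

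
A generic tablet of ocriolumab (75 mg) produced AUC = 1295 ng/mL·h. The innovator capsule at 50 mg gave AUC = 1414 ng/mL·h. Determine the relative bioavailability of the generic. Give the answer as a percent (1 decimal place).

F_rel = 61.1%

F_rel = (AUC_test/D_test) / (AUC_ref/D_ref)
      = (1295/75) / (1414/50)
      = 17.2667 / 28.28 = 0.6106 = 61.06%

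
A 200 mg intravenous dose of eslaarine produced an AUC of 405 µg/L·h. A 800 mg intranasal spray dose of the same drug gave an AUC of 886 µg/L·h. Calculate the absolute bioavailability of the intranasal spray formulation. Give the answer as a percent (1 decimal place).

F = (AUC_ev / D_ev) / (AUC_iv / D_iv)
  = (886/800) / (405/200)
  = 1.1075 / 2.025 = 0.5469
  = 54.69%

F = 54.7%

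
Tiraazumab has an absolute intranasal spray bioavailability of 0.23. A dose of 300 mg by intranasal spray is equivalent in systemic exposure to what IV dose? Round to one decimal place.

D_iv = 69.0 mg

Systemic exposure from an extravascular dose = F × D_ev, so the equivalent IV dose is F × D_ev.
D_iv = F × D_ev = 0.23 × 300 = 69 mg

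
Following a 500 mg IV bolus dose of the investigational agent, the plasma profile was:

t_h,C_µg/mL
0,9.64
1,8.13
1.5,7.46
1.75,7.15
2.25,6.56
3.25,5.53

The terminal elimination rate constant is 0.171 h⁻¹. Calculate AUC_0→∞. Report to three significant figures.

Trapezoidal AUC_0→3.25:
  [0→1]: (9.64+8.13)/2 × 1 = 8.885
  [1→1.5]: (8.13+7.46)/2 × 0.5 = 3.8975
  [1.5→1.75]: (7.46+7.15)/2 × 0.25 = 1.82625
  [1.75→2.25]: (7.15+6.56)/2 × 0.5 = 3.4275
  [2.25→3.25]: (6.56+5.53)/2 × 1 = 6.045
  Sum = 24.08125 µg/mL·h
Extrapolated tail: C_last / k_e = 5.53 / 0.171 = 32.339
AUC_0→∞ = 24.08125 + 32.339 = 56.42025 µg/mL·h

AUC = 56.4 µg/mL·h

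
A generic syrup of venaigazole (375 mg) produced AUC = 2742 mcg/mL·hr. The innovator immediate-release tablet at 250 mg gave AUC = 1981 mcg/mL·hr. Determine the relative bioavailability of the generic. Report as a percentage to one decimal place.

F_rel = 92.3%

F_rel = (AUC_test/D_test) / (AUC_ref/D_ref)
      = (2742/375) / (1981/250)
      = 7.312 / 7.924 = 0.9228 = 92.28%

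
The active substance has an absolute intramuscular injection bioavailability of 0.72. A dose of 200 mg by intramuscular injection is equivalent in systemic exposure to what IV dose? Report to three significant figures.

Systemic exposure from an extravascular dose = F × D_ev, so the equivalent IV dose is F × D_ev.
D_iv = F × D_ev = 0.72 × 200 = 144 mg

D_iv = 144 mg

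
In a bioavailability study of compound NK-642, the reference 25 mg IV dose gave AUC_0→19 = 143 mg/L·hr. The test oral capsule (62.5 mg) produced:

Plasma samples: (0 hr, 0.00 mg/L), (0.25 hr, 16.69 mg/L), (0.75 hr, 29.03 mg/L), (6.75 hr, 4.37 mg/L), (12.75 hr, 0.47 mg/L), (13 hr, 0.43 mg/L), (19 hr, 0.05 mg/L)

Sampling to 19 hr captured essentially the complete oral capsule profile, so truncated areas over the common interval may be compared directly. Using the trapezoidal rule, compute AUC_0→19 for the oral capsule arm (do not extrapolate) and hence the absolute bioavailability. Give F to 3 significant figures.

Trapezoidal AUC_0→19 (oral capsule):
  [0→0.25]: (0.00+16.69)/2 × 0.25 = 2.08625
  [0.25→0.75]: (16.69+29.03)/2 × 0.5 = 11.43
  [0.75→6.75]: (29.03+4.37)/2 × 6 = 100.2
  [6.75→12.75]: (4.37+0.47)/2 × 6 = 14.52
  [12.75→13]: (0.47+0.43)/2 × 0.25 = 0.1125
  [13→19]: (0.43+0.05)/2 × 6 = 1.44
  Sum = 129.78875 mg/L·hr
F = (AUC_ev/D_ev)/(AUC_iv/D_iv) = (129.78875/62.5)/(143/25) = 2.07662/5.72 = 0.3630

F = 0.363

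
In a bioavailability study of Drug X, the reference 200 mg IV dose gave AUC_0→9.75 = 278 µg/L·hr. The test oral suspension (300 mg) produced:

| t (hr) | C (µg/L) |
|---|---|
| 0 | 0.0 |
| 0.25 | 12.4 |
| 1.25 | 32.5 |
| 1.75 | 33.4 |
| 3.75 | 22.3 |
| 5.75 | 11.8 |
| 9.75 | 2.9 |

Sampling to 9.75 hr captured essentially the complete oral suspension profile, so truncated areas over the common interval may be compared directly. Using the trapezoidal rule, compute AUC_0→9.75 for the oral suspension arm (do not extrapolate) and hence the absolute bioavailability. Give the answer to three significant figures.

Trapezoidal AUC_0→9.75 (oral suspension):
  [0→0.25]: (0.0+12.4)/2 × 0.25 = 1.55
  [0.25→1.25]: (12.4+32.5)/2 × 1 = 22.45
  [1.25→1.75]: (32.5+33.4)/2 × 0.5 = 16.475
  [1.75→3.75]: (33.4+22.3)/2 × 2 = 55.7
  [3.75→5.75]: (22.3+11.8)/2 × 2 = 34.1
  [5.75→9.75]: (11.8+2.9)/2 × 4 = 29.4
  Sum = 159.675 µg/L·hr
F = (AUC_ev/D_ev)/(AUC_iv/D_iv) = (159.675/300)/(278/200) = 0.53225/1.39 = 0.3829

F = 0.383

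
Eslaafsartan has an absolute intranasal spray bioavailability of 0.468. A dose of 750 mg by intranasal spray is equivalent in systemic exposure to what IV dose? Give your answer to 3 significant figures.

D_iv = 351 mg

Systemic exposure from an extravascular dose = F × D_ev, so the equivalent IV dose is F × D_ev.
D_iv = F × D_ev = 0.468 × 750 = 351 mg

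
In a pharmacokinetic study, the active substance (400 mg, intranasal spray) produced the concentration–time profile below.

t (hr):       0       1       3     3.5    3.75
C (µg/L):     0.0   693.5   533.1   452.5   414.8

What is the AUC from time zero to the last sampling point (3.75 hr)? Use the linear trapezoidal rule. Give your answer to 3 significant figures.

Trapezoidal AUC_0→3.75:
  [0→1]: (0.0+693.5)/2 × 1 = 346.75
  [1→3]: (693.5+533.1)/2 × 2 = 1226.6
  [3→3.5]: (533.1+452.5)/2 × 0.5 = 246.4
  [3.5→3.75]: (452.5+414.8)/2 × 0.25 = 108.4125
  Sum = 1928.1625 µg/L·hr

AUC = 1930 µg/L·hr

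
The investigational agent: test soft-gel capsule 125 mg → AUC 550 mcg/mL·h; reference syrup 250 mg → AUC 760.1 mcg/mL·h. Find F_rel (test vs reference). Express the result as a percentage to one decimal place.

F_rel = 144.7%

F_rel = (AUC_test/D_test) / (AUC_ref/D_ref)
      = (550/125) / (760.1/250)
      = 4.4 / 3.0404 = 1.4472 = 144.72%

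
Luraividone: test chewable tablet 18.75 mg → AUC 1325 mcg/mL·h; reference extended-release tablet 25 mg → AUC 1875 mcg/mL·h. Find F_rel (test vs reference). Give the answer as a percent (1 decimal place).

F_rel = 94.2%

F_rel = (AUC_test/D_test) / (AUC_ref/D_ref)
      = (1325/18.75) / (1875/25)
      = 70.6667 / 75 = 0.9422 = 94.22%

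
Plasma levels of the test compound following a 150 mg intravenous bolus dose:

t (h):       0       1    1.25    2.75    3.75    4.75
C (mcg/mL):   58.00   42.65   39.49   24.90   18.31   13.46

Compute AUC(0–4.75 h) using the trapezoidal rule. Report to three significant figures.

AUC = 146 mcg/mL·h

Trapezoidal AUC_0→4.75:
  [0→1]: (58.00+42.65)/2 × 1 = 50.325
  [1→1.25]: (42.65+39.49)/2 × 0.25 = 10.2675
  [1.25→2.75]: (39.49+24.90)/2 × 1.5 = 48.2925
  [2.75→3.75]: (24.90+18.31)/2 × 1 = 21.605
  [3.75→4.75]: (18.31+13.46)/2 × 1 = 15.885
  Sum = 146.375 mcg/mL·h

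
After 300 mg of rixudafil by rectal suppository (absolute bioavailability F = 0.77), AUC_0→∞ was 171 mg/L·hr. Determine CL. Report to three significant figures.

CL = F × Dose / AUC_0→∞
   = 0.77 × 300 / 171 = 1.35088 L/hr

CL = 1.35 L/hr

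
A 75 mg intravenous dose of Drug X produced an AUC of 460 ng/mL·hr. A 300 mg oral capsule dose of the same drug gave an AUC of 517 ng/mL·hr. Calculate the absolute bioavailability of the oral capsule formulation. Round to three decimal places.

F = 0.281

F = (AUC_ev / D_ev) / (AUC_iv / D_iv)
  = (517/300) / (460/75)
  = 1.72333 / 6.13333 = 0.2810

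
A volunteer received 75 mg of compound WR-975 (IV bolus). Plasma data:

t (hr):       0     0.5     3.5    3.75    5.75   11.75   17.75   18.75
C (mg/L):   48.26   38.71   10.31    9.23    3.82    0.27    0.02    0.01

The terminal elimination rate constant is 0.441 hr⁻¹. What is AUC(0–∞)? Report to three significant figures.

AUC = 124 mg/L·hr

Trapezoidal AUC_0→18.75:
  [0→0.5]: (48.26+38.71)/2 × 0.5 = 21.7425
  [0.5→3.5]: (38.71+10.31)/2 × 3 = 73.53
  [3.5→3.75]: (10.31+9.23)/2 × 0.25 = 2.4425
  [3.75→5.75]: (9.23+3.82)/2 × 2 = 13.05
  [5.75→11.75]: (3.82+0.27)/2 × 6 = 12.27
  [11.75→17.75]: (0.27+0.02)/2 × 6 = 0.87
  [17.75→18.75]: (0.02+0.01)/2 × 1 = 0.015
  Sum = 123.92 mg/L·hr
Extrapolated tail: C_last / k_e = 0.01 / 0.441 = 0.023
AUC_0→∞ = 123.92 + 0.023 = 123.943 mg/L·hr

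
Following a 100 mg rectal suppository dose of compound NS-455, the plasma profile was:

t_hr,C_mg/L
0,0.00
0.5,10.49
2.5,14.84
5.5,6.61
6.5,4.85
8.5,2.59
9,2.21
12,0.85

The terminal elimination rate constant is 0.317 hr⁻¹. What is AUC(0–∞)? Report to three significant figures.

Trapezoidal AUC_0→12:
  [0→0.5]: (0.00+10.49)/2 × 0.5 = 2.6225
  [0.5→2.5]: (10.49+14.84)/2 × 2 = 25.33
  [2.5→5.5]: (14.84+6.61)/2 × 3 = 32.175
  [5.5→6.5]: (6.61+4.85)/2 × 1 = 5.73
  [6.5→8.5]: (4.85+2.59)/2 × 2 = 7.44
  [8.5→9]: (2.59+2.21)/2 × 0.5 = 1.2
  [9→12]: (2.21+0.85)/2 × 3 = 4.59
  Sum = 79.0875 mg/L·hr
Extrapolated tail: C_last / k_e = 0.85 / 0.317 = 2.681
AUC_0→∞ = 79.0875 + 2.681 = 81.7685 mg/L·hr

AUC = 81.8 mg/L·hr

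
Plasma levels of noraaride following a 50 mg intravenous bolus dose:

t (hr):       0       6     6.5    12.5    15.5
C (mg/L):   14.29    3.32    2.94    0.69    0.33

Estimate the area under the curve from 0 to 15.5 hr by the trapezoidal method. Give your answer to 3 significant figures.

Trapezoidal AUC_0→15.5:
  [0→6]: (14.29+3.32)/2 × 6 = 52.83
  [6→6.5]: (3.32+2.94)/2 × 0.5 = 1.565
  [6.5→12.5]: (2.94+0.69)/2 × 6 = 10.89
  [12.5→15.5]: (0.69+0.33)/2 × 3 = 1.53
  Sum = 66.815 mg/L·hr

AUC = 66.8 mg/L·hr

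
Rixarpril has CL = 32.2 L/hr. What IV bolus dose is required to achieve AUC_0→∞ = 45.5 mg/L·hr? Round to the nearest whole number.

Dose_iv = CL × AUC_0→∞
     = 32.2 × 45.5 = 1465.1 mg

Dose = 1465 mg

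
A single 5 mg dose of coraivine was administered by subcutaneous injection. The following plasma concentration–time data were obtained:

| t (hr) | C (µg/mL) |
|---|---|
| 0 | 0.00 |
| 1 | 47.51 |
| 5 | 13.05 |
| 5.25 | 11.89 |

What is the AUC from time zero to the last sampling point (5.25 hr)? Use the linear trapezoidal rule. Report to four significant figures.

Trapezoidal AUC_0→5.25:
  [0→1]: (0.00+47.51)/2 × 1 = 23.755
  [1→5]: (47.51+13.05)/2 × 4 = 121.12
  [5→5.25]: (13.05+11.89)/2 × 0.25 = 3.1175
  Sum = 147.9925 µg/mL·hr

AUC = 148.0 µg/mL·hr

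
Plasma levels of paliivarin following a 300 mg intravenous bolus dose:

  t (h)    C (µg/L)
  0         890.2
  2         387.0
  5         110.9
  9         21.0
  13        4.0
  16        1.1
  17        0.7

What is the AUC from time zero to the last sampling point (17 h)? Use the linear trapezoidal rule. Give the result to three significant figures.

AUC = 2350 µg/L·h

Trapezoidal AUC_0→17:
  [0→2]: (890.2+387.0)/2 × 2 = 1277.2
  [2→5]: (387.0+110.9)/2 × 3 = 746.85
  [5→9]: (110.9+21.0)/2 × 4 = 263.8
  [9→13]: (21.0+4.0)/2 × 4 = 50.0
  [13→16]: (4.0+1.1)/2 × 3 = 7.65
  [16→17]: (1.1+0.7)/2 × 1 = 0.9
  Sum = 2346.4 µg/L·h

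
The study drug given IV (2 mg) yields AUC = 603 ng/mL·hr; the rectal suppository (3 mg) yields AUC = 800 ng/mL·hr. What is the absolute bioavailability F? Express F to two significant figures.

F = (AUC_ev / D_ev) / (AUC_iv / D_iv)
  = (800/3) / (603/2)
  = 266.667 / 301.5 = 0.8845

F = 0.88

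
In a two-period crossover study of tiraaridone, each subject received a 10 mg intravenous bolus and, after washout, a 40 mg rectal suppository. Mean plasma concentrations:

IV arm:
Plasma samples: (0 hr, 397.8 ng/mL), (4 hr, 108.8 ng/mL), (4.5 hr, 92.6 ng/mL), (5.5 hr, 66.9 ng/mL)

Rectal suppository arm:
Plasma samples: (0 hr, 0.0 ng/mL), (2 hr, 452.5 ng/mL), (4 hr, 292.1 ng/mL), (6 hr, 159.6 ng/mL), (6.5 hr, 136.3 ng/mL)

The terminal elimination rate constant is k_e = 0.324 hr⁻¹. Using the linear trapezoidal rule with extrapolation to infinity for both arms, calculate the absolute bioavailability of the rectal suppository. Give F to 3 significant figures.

Trapezoidal AUC_0→5.5 (IV):
  [0→4]: (397.8+108.8)/2 × 4 = 1013.2
  [4→4.5]: (108.8+92.6)/2 × 0.5 = 50.35
  [4.5→5.5]: (92.6+66.9)/2 × 1 = 79.75
  Sum = 1143.3 ng/mL·hr
IV tail: 66.9/0.324 = 206.481; AUC_iv,0→∞ = 1143.3 + 206.481 = 1349.781 ng/mL·hr
Trapezoidal AUC_0→6.5 (rectal suppository):
  [0→2]: (0.0+452.5)/2 × 2 = 452.5
  [2→4]: (452.5+292.1)/2 × 2 = 744.6
  [4→6]: (292.1+159.6)/2 × 2 = 451.7
  [6→6.5]: (159.6+136.3)/2 × 0.5 = 73.975
  Sum = 1722.775 ng/mL·hr
rectal suppository tail: 136.3/0.324 = 420.679; AUC_ev,0→∞ = 1722.775 + 420.679 = 2143.454 ng/mL·hr
F = (AUC_ev/D_ev)/(AUC_iv/D_iv) = (2143.454/40)/(1349.781/10) = 53.58635/134.9781 = 0.3970

F = 0.397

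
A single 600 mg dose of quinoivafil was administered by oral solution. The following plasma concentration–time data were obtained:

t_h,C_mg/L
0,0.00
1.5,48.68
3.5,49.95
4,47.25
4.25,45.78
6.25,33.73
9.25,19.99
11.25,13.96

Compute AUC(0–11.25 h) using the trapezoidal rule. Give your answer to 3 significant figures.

AUC = 365 mg/L·h

Trapezoidal AUC_0→11.25:
  [0→1.5]: (0.00+48.68)/2 × 1.5 = 36.51
  [1.5→3.5]: (48.68+49.95)/2 × 2 = 98.63
  [3.5→4]: (49.95+47.25)/2 × 0.5 = 24.3
  [4→4.25]: (47.25+45.78)/2 × 0.25 = 11.62875
  [4.25→6.25]: (45.78+33.73)/2 × 2 = 79.51
  [6.25→9.25]: (33.73+19.99)/2 × 3 = 80.58
  [9.25→11.25]: (19.99+13.96)/2 × 2 = 33.95
  Sum = 365.10875 mg/L·h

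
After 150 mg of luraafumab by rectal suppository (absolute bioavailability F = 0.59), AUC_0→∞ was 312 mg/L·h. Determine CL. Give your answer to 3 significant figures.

CL = F × Dose / AUC_0→∞
   = 0.59 × 150 / 312 = 0.283654 L/h

CL = 0.284 L/h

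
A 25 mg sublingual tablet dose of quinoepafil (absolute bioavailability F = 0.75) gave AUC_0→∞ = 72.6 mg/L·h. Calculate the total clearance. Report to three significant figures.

CL = F × Dose / AUC_0→∞
   = 0.75 × 25 / 72.6 = 0.258264 L/h

CL = 0.258 L/h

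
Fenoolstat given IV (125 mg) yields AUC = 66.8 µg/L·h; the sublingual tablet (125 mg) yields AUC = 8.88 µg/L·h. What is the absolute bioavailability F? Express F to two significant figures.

F = (AUC_ev / D_ev) / (AUC_iv / D_iv)
  = (8.88/125) / (66.8/125)
  = 0.07104 / 0.5344 = 0.1329

F = 0.13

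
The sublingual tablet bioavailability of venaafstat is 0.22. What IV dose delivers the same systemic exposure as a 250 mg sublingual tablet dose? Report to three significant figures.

Systemic exposure from an extravascular dose = F × D_ev, so the equivalent IV dose is F × D_ev.
D_iv = F × D_ev = 0.22 × 250 = 55 mg

D_iv = 55.0 mg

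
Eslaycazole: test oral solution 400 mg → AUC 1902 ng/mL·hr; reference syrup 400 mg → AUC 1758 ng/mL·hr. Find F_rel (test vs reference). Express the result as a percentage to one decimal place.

F_rel = 108.2%

F_rel = (AUC_test/D_test) / (AUC_ref/D_ref)
      = (1902/400) / (1758/400)
      = 4.755 / 4.395 = 1.0819 = 108.19%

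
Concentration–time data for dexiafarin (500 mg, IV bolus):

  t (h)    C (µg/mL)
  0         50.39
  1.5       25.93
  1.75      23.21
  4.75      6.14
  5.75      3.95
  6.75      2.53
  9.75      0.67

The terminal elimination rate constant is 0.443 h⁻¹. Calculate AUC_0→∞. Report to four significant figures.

Trapezoidal AUC_0→9.75:
  [0→1.5]: (50.39+25.93)/2 × 1.5 = 57.24
  [1.5→1.75]: (25.93+23.21)/2 × 0.25 = 6.1425
  [1.75→4.75]: (23.21+6.14)/2 × 3 = 44.025
  [4.75→5.75]: (6.14+3.95)/2 × 1 = 5.045
  [5.75→6.75]: (3.95+2.53)/2 × 1 = 3.24
  [6.75→9.75]: (2.53+0.67)/2 × 3 = 4.8
  Sum = 120.4925 µg/mL·h
Extrapolated tail: C_last / k_e = 0.67 / 0.443 = 1.512
AUC_0→∞ = 120.4925 + 1.512 = 122.0045 µg/mL·h

AUC = 122.0 µg/mL·h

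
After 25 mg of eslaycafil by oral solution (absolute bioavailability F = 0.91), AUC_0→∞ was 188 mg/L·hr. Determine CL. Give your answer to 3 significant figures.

CL = 0.121 L/hr

CL = F × Dose / AUC_0→∞
   = 0.91 × 25 / 188 = 0.121011 L/hr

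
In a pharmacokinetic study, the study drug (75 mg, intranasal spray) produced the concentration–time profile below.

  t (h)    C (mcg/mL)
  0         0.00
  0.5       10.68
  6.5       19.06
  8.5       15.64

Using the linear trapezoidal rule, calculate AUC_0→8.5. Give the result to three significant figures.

Trapezoidal AUC_0→8.5:
  [0→0.5]: (0.00+10.68)/2 × 0.5 = 2.67
  [0.5→6.5]: (10.68+19.06)/2 × 6 = 89.22
  [6.5→8.5]: (19.06+15.64)/2 × 2 = 34.7
  Sum = 126.59 mcg/mL·h

AUC = 127 mcg/mL·h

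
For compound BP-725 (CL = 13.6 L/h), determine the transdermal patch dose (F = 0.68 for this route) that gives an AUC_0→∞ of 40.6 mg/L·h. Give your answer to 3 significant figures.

Dose = 812 mg

Dose = CL × AUC_0→∞ / F
     = 13.6 × 40.6 / 0.68 = 812 mg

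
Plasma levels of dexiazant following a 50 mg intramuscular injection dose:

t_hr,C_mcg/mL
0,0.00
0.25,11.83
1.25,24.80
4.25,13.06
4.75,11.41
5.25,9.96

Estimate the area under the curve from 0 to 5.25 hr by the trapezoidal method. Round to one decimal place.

Trapezoidal AUC_0→5.25:
  [0→0.25]: (0.00+11.83)/2 × 0.25 = 1.47875
  [0.25→1.25]: (11.83+24.80)/2 × 1 = 18.315
  [1.25→4.25]: (24.80+13.06)/2 × 3 = 56.79
  [4.25→4.75]: (13.06+11.41)/2 × 0.5 = 6.1175
  [4.75→5.25]: (11.41+9.96)/2 × 0.5 = 5.3425
  Sum = 88.04375 mcg/mL·hr

AUC = 88.0 mcg/mL·hr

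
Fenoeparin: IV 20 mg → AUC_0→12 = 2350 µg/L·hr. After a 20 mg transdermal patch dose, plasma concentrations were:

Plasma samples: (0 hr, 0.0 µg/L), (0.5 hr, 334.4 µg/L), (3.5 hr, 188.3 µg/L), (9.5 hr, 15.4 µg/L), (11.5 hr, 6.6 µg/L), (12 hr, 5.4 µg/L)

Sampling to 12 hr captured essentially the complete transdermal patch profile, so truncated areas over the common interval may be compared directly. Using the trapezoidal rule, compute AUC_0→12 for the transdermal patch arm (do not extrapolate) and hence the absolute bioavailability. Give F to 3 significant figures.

F = 0.640

Trapezoidal AUC_0→12 (transdermal patch):
  [0→0.5]: (0.0+334.4)/2 × 0.5 = 83.6
  [0.5→3.5]: (334.4+188.3)/2 × 3 = 784.05
  [3.5→9.5]: (188.3+15.4)/2 × 6 = 611.1
  [9.5→11.5]: (15.4+6.6)/2 × 2 = 22.0
  [11.5→12]: (6.6+5.4)/2 × 0.5 = 3.0
  Sum = 1503.75 µg/L·hr
F = (AUC_ev/D_ev)/(AUC_iv/D_iv) = (1503.75/20)/(2350/20) = 75.1875/117.5 = 0.6399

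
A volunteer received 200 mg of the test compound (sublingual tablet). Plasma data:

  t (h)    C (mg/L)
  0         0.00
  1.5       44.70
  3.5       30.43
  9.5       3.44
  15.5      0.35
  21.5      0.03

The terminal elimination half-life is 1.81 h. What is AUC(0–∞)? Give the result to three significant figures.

Trapezoidal AUC_0→21.5:
  [0→1.5]: (0.00+44.70)/2 × 1.5 = 33.525
  [1.5→3.5]: (44.70+30.43)/2 × 2 = 75.13
  [3.5→9.5]: (30.43+3.44)/2 × 6 = 101.61
  [9.5→15.5]: (3.44+0.35)/2 × 6 = 11.37
  [15.5→21.5]: (0.35+0.03)/2 × 6 = 1.14
  Sum = 222.775 mg/L·h
k_e = ln2 / t½ = 0.693147 / 1.81 = 0.3830 h^-1
Extrapolated tail: C_last / k_e = 0.03 / 0.383 = 0.078
AUC_0→∞ = 222.775 + 0.078 = 222.853 mg/L·h

AUC = 223 mg/L·h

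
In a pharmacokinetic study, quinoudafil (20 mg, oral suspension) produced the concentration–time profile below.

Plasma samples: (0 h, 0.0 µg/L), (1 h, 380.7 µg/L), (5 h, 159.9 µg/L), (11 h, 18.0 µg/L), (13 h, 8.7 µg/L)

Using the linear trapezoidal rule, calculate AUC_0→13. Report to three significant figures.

Trapezoidal AUC_0→13:
  [0→1]: (0.0+380.7)/2 × 1 = 190.35
  [1→5]: (380.7+159.9)/2 × 4 = 1081.2
  [5→11]: (159.9+18.0)/2 × 6 = 533.7
  [11→13]: (18.0+8.7)/2 × 2 = 26.7
  Sum = 1831.95 µg/L·h

AUC = 1830 µg/L·h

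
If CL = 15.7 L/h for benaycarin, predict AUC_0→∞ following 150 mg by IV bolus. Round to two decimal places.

AUC_0→∞ = Dose_iv / CL
        = 150 / 15.7 = 9.55414 mg/L·h

AUC = 9.55 mg/L·h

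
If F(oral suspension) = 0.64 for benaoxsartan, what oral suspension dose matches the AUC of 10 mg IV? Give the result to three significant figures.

D_oral = 15.6 mg

For equal systemic exposure: F × D_ev = D_iv
D_ev = D_iv / F = 10 / 0.64 = 15.625 mg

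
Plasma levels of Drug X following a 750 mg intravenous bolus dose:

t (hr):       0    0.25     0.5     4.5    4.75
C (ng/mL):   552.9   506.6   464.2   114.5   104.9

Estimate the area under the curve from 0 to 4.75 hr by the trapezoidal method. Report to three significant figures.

Trapezoidal AUC_0→4.75:
  [0→0.25]: (552.9+506.6)/2 × 0.25 = 132.4375
  [0.25→0.5]: (506.6+464.2)/2 × 0.25 = 121.35
  [0.5→4.5]: (464.2+114.5)/2 × 4 = 1157.4
  [4.5→4.75]: (114.5+104.9)/2 × 0.25 = 27.425
  Sum = 1438.6125 ng/mL·hr

AUC = 1440 ng/mL·hr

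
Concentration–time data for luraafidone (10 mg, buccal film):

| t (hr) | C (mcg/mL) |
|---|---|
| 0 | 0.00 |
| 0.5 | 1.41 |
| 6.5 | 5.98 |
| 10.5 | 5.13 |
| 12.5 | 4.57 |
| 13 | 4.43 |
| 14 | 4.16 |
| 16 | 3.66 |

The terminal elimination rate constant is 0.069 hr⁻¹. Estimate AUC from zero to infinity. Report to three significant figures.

AUC = 122 mcg/mL·hr

Trapezoidal AUC_0→16:
  [0→0.5]: (0.00+1.41)/2 × 0.5 = 0.3525
  [0.5→6.5]: (1.41+5.98)/2 × 6 = 22.17
  [6.5→10.5]: (5.98+5.13)/2 × 4 = 22.22
  [10.5→12.5]: (5.13+4.57)/2 × 2 = 9.7
  [12.5→13]: (4.57+4.43)/2 × 0.5 = 2.25
  [13→14]: (4.43+4.16)/2 × 1 = 4.295
  [14→16]: (4.16+3.66)/2 × 2 = 7.82
  Sum = 68.8075 mcg/mL·hr
Extrapolated tail: C_last / k_e = 3.66 / 0.069 = 53.043
AUC_0→∞ = 68.8075 + 53.043 = 121.8505 mcg/mL·hr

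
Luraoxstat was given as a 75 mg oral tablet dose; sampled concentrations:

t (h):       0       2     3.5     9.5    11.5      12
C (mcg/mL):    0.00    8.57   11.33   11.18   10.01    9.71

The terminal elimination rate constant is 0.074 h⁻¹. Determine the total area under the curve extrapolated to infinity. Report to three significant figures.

AUC = 248 mcg/mL·h

Trapezoidal AUC_0→12:
  [0→2]: (0.00+8.57)/2 × 2 = 8.57
  [2→3.5]: (8.57+11.33)/2 × 1.5 = 14.925
  [3.5→9.5]: (11.33+11.18)/2 × 6 = 67.53
  [9.5→11.5]: (11.18+10.01)/2 × 2 = 21.19
  [11.5→12]: (10.01+9.71)/2 × 0.5 = 4.93
  Sum = 117.145 mcg/mL·h
Extrapolated tail: C_last / k_e = 9.71 / 0.074 = 131.216
AUC_0→∞ = 117.145 + 131.216 = 248.361 mcg/mL·h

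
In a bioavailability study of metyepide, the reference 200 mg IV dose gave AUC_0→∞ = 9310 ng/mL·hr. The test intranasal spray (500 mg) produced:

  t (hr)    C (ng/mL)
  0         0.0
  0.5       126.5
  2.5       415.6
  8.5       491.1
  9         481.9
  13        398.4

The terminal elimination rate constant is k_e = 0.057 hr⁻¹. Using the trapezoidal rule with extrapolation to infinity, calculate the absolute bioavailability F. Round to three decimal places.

Trapezoidal AUC_0→13 (intranasal spray):
  [0→0.5]: (0.0+126.5)/2 × 0.5 = 31.625
  [0.5→2.5]: (126.5+415.6)/2 × 2 = 542.1
  [2.5→8.5]: (415.6+491.1)/2 × 6 = 2720.1
  [8.5→9]: (491.1+481.9)/2 × 0.5 = 243.25
  [9→13]: (481.9+398.4)/2 × 4 = 1760.6
  Sum = 5297.675 ng/mL·hr
Tail: C_last/k_e = 398.4/0.057 = 6989.474
AUC_0→∞ (intranasal spray) = 5297.675 + 6989.474 = 12287.149 ng/mL·hr
F = (AUC_ev/D_ev)/(AUC_iv/D_iv) = (12287.149/500)/(9310/200) = 24.574298/46.55 = 0.5279

F = 0.528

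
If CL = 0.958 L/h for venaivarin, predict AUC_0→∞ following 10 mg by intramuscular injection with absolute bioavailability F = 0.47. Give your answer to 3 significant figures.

AUC = 4.91 mg/L·h

AUC_0→∞ = F × Dose / CL
        = 0.47 × 10 / 0.958 = 4.90605 mg/L·h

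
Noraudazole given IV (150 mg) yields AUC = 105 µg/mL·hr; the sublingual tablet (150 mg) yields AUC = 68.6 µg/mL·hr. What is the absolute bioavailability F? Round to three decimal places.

F = (AUC_ev / D_ev) / (AUC_iv / D_iv)
  = (68.6/150) / (105/150)
  = 0.457333 / 0.7 = 0.6533

F = 0.653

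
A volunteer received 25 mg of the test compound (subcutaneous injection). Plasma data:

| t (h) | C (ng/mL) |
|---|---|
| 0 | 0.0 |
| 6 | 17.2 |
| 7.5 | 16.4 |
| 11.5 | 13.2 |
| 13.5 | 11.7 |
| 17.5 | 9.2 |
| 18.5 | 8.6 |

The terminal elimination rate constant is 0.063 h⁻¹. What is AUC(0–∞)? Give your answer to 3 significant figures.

Trapezoidal AUC_0→18.5:
  [0→6]: (0.0+17.2)/2 × 6 = 51.6
  [6→7.5]: (17.2+16.4)/2 × 1.5 = 25.2
  [7.5→11.5]: (16.4+13.2)/2 × 4 = 59.2
  [11.5→13.5]: (13.2+11.7)/2 × 2 = 24.9
  [13.5→17.5]: (11.7+9.2)/2 × 4 = 41.8
  [17.5→18.5]: (9.2+8.6)/2 × 1 = 8.9
  Sum = 211.6 ng/mL·h
Extrapolated tail: C_last / k_e = 8.6 / 0.063 = 136.508
AUC_0→∞ = 211.6 + 136.508 = 348.108 ng/mL·h

AUC = 348 ng/mL·h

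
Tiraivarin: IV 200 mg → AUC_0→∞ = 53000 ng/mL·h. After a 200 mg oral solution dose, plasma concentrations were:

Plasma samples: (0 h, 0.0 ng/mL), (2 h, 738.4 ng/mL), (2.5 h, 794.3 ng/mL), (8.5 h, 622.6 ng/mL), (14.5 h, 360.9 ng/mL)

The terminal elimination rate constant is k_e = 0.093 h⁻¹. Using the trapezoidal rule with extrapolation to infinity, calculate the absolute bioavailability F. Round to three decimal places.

F = 0.230

Trapezoidal AUC_0→14.5 (oral solution):
  [0→2]: (0.0+738.4)/2 × 2 = 738.4
  [2→2.5]: (738.4+794.3)/2 × 0.5 = 383.175
  [2.5→8.5]: (794.3+622.6)/2 × 6 = 4250.7
  [8.5→14.5]: (622.6+360.9)/2 × 6 = 2950.5
  Sum = 8322.775 ng/mL·h
Tail: C_last/k_e = 360.9/0.093 = 3880.645
AUC_0→∞ (oral solution) = 8322.775 + 3880.645 = 12203.42 ng/mL·h
F = (AUC_ev/D_ev)/(AUC_iv/D_iv) = (12203.42/200)/(53000/200) = 61.0171/265 = 0.2303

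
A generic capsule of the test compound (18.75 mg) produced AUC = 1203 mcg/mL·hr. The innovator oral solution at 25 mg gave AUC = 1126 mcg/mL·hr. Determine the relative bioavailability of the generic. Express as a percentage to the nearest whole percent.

F_rel = (AUC_test/D_test) / (AUC_ref/D_ref)
      = (1203/18.75) / (1126/25)
      = 64.16 / 45.04 = 1.4245 = 142.45%

F_rel = 142%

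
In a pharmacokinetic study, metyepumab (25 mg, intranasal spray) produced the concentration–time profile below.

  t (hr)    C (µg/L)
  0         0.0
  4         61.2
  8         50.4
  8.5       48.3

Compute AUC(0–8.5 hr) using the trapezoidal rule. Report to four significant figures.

Trapezoidal AUC_0→8.5:
  [0→4]: (0.0+61.2)/2 × 4 = 122.4
  [4→8]: (61.2+50.4)/2 × 4 = 223.2
  [8→8.5]: (50.4+48.3)/2 × 0.5 = 24.675
  Sum = 370.275 µg/L·hr

AUC = 370.3 µg/L·hr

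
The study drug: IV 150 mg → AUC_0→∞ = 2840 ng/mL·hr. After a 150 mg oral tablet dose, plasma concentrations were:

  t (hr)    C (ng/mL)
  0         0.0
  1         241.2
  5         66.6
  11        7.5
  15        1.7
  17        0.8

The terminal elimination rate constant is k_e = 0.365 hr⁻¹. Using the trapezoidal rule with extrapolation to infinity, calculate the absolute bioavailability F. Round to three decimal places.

F = 0.346

Trapezoidal AUC_0→17 (oral tablet):
  [0→1]: (0.0+241.2)/2 × 1 = 120.6
  [1→5]: (241.2+66.6)/2 × 4 = 615.6
  [5→11]: (66.6+7.5)/2 × 6 = 222.3
  [11→15]: (7.5+1.7)/2 × 4 = 18.4
  [15→17]: (1.7+0.8)/2 × 2 = 2.5
  Sum = 979.4 ng/mL·hr
Tail: C_last/k_e = 0.8/0.365 = 2.192
AUC_0→∞ (oral tablet) = 979.4 + 2.192 = 981.592 ng/mL·hr
F = (AUC_ev/D_ev)/(AUC_iv/D_iv) = (981.592/150)/(2840/150) = 6.54395/18.9333 = 0.3456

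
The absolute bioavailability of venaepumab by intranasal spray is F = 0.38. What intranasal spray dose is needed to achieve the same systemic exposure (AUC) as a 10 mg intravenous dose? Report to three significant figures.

For equal systemic exposure: F × D_ev = D_iv
D_ev = D_iv / F = 10 / 0.38 = 26.3158 mg

D_intranasal = 26.3 mg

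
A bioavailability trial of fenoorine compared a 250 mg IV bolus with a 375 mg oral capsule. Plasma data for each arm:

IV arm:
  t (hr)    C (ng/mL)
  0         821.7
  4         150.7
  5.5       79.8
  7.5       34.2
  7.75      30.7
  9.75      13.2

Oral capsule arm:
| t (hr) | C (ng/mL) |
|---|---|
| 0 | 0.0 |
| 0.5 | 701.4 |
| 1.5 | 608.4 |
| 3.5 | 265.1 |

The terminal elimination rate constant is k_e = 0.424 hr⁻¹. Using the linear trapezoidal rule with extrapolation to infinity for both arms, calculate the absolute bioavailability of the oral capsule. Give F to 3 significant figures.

F = 0.671

Trapezoidal AUC_0→9.75 (IV):
  [0→4]: (821.7+150.7)/2 × 4 = 1944.8
  [4→5.5]: (150.7+79.8)/2 × 1.5 = 172.875
  [5.5→7.5]: (79.8+34.2)/2 × 2 = 114.0
  [7.5→7.75]: (34.2+30.7)/2 × 0.25 = 8.1125
  [7.75→9.75]: (30.7+13.2)/2 × 2 = 43.9
  Sum = 2283.6875 ng/mL·hr
IV tail: 13.2/0.424 = 31.132; AUC_iv,0→∞ = 2283.6875 + 31.132 = 2314.8195 ng/mL·hr
Trapezoidal AUC_0→3.5 (oral capsule):
  [0→0.5]: (0.0+701.4)/2 × 0.5 = 175.35
  [0.5→1.5]: (701.4+608.4)/2 × 1 = 654.9
  [1.5→3.5]: (608.4+265.1)/2 × 2 = 873.5
  Sum = 1703.75 ng/mL·hr
oral capsule tail: 265.1/0.424 = 625.236; AUC_ev,0→∞ = 1703.75 + 625.236 = 2328.986 ng/mL·hr
F = (AUC_ev/D_ev)/(AUC_iv/D_iv) = (2328.986/375)/(2314.8195/250) = 6.21063/9.259278 = 0.6707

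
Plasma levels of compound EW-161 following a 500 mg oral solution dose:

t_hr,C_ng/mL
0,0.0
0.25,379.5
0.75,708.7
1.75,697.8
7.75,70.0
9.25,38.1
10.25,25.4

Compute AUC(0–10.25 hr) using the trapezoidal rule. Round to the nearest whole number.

Trapezoidal AUC_0→10.25:
  [0→0.25]: (0.0+379.5)/2 × 0.25 = 47.4375
  [0.25→0.75]: (379.5+708.7)/2 × 0.5 = 272.05
  [0.75→1.75]: (708.7+697.8)/2 × 1 = 703.25
  [1.75→7.75]: (697.8+70.0)/2 × 6 = 2303.4
  [7.75→9.25]: (70.0+38.1)/2 × 1.5 = 81.075
  [9.25→10.25]: (38.1+25.4)/2 × 1 = 31.75
  Sum = 3438.9625 ng/mL·hr

AUC = 3439 ng/mL·hr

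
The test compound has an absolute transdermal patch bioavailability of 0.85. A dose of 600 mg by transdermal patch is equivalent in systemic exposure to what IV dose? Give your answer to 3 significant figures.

Systemic exposure from an extravascular dose = F × D_ev, so the equivalent IV dose is F × D_ev.
D_iv = F × D_ev = 0.85 × 600 = 510 mg

D_iv = 510 mg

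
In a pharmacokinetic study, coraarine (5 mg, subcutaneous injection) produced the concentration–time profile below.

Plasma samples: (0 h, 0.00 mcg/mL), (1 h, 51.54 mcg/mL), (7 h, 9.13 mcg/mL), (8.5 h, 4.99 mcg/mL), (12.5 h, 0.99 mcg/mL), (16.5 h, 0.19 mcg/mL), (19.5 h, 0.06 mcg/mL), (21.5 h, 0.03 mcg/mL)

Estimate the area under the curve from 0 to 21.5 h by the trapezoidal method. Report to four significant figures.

Trapezoidal AUC_0→21.5:
  [0→1]: (0.00+51.54)/2 × 1 = 25.77
  [1→7]: (51.54+9.13)/2 × 6 = 182.01
  [7→8.5]: (9.13+4.99)/2 × 1.5 = 10.59
  [8.5→12.5]: (4.99+0.99)/2 × 4 = 11.96
  [12.5→16.5]: (0.99+0.19)/2 × 4 = 2.36
  [16.5→19.5]: (0.19+0.06)/2 × 3 = 0.375
  [19.5→21.5]: (0.06+0.03)/2 × 2 = 0.09
  Sum = 233.155 mcg/mL·h

AUC = 233.2 mcg/mL·h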